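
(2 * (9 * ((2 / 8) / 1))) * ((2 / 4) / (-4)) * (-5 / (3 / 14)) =105 / 8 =13.12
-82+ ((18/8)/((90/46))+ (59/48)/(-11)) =-80.96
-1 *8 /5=-8 /5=-1.60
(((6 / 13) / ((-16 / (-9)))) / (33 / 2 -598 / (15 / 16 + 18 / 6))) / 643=-1701 / 570317852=-0.00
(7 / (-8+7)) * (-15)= 105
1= 1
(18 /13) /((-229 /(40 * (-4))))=2880 /2977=0.97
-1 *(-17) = 17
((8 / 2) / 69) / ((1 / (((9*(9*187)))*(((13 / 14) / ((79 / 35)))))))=656370 / 1817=361.24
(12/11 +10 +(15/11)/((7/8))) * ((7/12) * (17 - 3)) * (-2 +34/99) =-559076/3267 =-171.13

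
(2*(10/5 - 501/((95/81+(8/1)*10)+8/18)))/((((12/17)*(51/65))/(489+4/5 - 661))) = 152225476/59499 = 2558.45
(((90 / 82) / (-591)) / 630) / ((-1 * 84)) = 1 / 28495656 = 0.00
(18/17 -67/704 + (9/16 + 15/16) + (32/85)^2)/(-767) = -13252021/3901268800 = -0.00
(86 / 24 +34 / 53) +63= 42755 / 636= 67.22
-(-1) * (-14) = -14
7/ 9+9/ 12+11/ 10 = 473/ 180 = 2.63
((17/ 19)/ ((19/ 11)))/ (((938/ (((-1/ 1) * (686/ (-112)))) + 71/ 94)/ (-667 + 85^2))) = 268978556/ 12185555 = 22.07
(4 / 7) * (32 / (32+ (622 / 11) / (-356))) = 250624 / 436415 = 0.57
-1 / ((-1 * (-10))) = -1 / 10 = -0.10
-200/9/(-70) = 20/63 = 0.32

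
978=978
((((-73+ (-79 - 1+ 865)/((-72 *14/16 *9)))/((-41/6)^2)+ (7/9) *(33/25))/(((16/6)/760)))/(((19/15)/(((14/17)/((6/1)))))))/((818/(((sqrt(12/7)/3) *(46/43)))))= -68973458 *sqrt(21)/31662773037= -0.01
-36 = -36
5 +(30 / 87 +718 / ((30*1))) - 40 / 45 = 37048 / 1305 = 28.39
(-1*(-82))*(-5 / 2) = -205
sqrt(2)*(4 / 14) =2*sqrt(2) / 7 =0.40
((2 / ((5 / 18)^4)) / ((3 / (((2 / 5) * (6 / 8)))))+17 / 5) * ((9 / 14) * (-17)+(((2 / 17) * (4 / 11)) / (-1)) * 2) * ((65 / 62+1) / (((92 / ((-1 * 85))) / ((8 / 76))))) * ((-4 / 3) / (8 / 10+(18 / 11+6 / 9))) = -84667212809 / 2427622400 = -34.88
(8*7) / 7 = 8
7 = 7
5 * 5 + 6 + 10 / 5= 33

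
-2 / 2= -1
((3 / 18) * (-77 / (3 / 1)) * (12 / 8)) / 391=-77 / 4692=-0.02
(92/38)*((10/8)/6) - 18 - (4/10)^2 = -100637/5700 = -17.66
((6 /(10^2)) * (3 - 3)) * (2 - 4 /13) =0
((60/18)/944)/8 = 5/11328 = 0.00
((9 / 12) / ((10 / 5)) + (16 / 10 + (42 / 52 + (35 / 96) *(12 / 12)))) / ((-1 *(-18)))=19639 / 112320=0.17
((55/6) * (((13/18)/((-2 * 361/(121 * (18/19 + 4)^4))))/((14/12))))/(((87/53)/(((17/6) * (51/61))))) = -12932621042937310/15729366899421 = -822.20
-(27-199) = 172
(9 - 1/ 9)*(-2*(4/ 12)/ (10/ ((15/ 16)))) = -0.56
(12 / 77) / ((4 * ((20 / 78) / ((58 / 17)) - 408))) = -3393 / 35524951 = -0.00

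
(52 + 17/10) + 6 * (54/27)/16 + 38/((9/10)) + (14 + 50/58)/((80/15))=2076701/20880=99.46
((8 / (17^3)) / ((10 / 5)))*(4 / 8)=2 / 4913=0.00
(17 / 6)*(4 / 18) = 0.63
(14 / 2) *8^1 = 56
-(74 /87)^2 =-5476 /7569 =-0.72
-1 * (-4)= 4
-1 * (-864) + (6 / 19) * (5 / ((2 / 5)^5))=309531 / 304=1018.19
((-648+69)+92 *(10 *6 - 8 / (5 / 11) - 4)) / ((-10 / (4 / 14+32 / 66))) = -438147 / 1925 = -227.61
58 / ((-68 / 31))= -899 / 34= -26.44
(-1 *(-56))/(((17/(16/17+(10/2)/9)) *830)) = 6412/1079415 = 0.01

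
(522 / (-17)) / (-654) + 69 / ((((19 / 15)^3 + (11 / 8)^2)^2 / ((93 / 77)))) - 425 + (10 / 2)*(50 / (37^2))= -58813666523258333608444 / 140247873583945601089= -419.36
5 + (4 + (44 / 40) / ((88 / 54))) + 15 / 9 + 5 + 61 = 77.34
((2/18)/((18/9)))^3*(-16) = -2/729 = -0.00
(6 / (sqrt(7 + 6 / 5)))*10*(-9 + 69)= 3600*sqrt(205) / 41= 1257.17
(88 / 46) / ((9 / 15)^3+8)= 5500 / 23621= 0.23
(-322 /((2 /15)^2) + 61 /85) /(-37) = 3079003 /6290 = 489.51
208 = 208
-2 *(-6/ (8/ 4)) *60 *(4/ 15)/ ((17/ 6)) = 576/ 17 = 33.88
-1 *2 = -2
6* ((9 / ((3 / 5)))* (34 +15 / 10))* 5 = 15975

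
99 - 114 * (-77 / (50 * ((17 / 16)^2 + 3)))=534237 / 3775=141.52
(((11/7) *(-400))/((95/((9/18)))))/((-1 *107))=440/14231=0.03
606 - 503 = 103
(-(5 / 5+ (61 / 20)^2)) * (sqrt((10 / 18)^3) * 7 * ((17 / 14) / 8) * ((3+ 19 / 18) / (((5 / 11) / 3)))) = -56255771 * sqrt(5) / 1036800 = -121.33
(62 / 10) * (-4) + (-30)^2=4376 / 5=875.20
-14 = -14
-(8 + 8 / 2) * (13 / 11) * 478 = -74568 / 11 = -6778.91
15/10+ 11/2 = 7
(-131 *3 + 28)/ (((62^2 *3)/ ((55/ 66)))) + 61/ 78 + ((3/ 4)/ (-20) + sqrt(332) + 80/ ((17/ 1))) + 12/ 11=10958548973/ 1682057520 + 2 *sqrt(83)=24.74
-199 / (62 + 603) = -199 / 665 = -0.30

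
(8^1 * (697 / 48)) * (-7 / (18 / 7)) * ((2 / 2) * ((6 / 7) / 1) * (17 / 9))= -82943 / 162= -511.99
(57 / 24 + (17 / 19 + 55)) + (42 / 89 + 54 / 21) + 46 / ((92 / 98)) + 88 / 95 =52669627 / 473480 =111.24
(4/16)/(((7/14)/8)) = 4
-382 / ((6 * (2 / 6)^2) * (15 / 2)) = -382 / 5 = -76.40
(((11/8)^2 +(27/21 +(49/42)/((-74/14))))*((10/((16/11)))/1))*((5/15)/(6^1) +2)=8083735/193536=41.77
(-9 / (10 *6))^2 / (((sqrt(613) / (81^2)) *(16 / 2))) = 59049 *sqrt(613) / 1961600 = 0.75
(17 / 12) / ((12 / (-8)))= -17 / 18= -0.94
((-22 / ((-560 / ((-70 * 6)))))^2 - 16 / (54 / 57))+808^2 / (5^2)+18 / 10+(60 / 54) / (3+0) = 71204647 / 2700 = 26372.09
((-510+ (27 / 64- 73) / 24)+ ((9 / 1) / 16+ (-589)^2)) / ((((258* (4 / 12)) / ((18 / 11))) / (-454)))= -362348873715 / 121088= -2992442.47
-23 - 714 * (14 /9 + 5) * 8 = -112405 /3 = -37468.33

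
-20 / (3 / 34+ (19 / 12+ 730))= -4080 / 149261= -0.03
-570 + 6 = -564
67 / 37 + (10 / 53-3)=-1.00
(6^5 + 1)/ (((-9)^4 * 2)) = 7777/ 13122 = 0.59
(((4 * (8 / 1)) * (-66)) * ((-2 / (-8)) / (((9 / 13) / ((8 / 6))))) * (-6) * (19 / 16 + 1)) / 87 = 40040 / 261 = 153.41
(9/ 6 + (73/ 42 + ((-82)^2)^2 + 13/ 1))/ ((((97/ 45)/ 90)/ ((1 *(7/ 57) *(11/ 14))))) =2349903691575/ 12901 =182148956.79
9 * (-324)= -2916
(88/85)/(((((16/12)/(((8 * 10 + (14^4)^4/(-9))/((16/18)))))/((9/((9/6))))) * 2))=-53904345110781917796/85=-634168766009199032.89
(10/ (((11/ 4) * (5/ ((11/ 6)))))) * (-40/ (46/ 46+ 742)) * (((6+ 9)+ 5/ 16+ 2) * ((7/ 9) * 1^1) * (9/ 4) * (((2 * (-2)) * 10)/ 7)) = 27700/ 2229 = 12.43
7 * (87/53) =609/53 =11.49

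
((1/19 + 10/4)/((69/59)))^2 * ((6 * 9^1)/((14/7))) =98258187/763876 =128.63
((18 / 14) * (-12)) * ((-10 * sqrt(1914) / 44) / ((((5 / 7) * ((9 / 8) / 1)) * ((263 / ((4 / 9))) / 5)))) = 320 * sqrt(1914) / 8679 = 1.61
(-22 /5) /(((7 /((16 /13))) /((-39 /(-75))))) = -0.40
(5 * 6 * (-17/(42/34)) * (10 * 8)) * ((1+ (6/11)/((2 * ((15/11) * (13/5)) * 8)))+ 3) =-12051300/91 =-132431.87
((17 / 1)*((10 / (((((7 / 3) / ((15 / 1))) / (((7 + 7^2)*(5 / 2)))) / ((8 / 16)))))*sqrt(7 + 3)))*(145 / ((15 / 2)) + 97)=8899500*sqrt(10)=28142690.04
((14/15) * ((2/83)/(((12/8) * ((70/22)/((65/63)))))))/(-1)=-1144/235305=-0.00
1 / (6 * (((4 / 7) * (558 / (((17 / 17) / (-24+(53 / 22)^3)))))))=-9317 / 178573950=-0.00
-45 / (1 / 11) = -495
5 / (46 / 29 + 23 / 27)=3915 / 1909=2.05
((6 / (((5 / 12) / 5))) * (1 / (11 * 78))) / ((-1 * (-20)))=3 / 715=0.00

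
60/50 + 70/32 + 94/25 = 2859/400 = 7.15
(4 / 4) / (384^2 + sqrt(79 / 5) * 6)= 20480 / 3019898801- sqrt(395) / 18119392806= 0.00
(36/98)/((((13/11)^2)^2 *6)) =43923/1399489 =0.03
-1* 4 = -4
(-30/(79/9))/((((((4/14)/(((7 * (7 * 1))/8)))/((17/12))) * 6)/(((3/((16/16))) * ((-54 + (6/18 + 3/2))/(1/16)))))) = 27376545/632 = 43317.32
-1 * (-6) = 6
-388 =-388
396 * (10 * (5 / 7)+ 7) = 39204 / 7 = 5600.57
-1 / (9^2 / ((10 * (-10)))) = 100 / 81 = 1.23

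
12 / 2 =6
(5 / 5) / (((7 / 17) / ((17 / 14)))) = 289 / 98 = 2.95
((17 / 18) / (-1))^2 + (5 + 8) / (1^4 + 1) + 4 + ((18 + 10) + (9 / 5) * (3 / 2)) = 42.09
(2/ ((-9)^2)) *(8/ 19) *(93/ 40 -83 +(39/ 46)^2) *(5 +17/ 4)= -62599301/ 8141310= -7.69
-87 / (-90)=29 / 30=0.97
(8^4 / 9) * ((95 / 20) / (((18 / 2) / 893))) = 17374208 / 81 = 214496.40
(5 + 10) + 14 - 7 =22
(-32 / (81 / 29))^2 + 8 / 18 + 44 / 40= 8713171 / 65610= 132.80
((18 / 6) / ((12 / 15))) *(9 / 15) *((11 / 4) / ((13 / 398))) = 19701 / 104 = 189.43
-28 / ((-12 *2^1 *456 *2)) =7 / 5472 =0.00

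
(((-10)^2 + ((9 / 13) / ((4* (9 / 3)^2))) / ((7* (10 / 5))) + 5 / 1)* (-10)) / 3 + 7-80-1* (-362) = -66617 / 1092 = -61.00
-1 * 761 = -761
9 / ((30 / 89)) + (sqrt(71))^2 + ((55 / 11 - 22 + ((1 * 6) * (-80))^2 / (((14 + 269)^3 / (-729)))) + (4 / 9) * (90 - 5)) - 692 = -1185025501379 / 2039866830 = -580.93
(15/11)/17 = 15/187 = 0.08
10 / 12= 5 / 6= 0.83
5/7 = 0.71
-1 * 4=-4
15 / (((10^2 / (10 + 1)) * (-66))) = -1 / 40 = -0.02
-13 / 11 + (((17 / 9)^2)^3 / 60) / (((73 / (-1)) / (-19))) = -0.98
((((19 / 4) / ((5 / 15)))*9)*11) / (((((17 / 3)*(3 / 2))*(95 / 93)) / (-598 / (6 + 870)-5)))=-22916223 / 24820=-923.30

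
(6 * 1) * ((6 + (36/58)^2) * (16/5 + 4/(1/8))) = 1134144/841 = 1348.57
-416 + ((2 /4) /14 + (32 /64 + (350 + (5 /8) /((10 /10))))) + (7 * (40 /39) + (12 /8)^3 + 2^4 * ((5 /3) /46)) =-449619 /8372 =-53.71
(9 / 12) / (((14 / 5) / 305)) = 4575 / 56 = 81.70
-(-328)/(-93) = -328/93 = -3.53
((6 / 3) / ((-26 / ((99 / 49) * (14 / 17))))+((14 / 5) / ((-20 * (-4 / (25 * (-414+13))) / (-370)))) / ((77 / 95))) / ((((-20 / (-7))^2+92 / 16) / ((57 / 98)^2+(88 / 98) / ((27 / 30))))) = 74061292599709 / 4815238428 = 15380.61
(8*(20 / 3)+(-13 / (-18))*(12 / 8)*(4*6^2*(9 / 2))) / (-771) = -2266 / 2313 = -0.98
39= 39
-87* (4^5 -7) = -88479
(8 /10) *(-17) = -68 /5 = -13.60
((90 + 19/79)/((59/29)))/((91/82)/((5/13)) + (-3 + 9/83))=-7035396230/983471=-7153.64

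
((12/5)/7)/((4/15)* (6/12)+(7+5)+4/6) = 3/112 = 0.03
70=70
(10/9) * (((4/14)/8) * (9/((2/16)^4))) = 10240/7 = 1462.86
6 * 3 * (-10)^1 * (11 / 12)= -165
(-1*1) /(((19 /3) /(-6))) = 18 /19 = 0.95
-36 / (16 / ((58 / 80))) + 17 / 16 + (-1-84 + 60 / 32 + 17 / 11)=-144581 / 1760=-82.15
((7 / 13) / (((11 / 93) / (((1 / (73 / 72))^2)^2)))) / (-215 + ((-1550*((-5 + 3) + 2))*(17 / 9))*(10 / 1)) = -17494880256 / 873103919545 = -0.02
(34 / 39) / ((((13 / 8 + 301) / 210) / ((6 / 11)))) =38080 / 115401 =0.33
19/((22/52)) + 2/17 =45.03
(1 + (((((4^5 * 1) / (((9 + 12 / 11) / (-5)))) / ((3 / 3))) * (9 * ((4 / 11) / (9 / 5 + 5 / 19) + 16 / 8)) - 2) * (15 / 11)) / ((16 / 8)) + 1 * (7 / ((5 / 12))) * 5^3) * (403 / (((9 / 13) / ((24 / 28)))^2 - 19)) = 25405695948256 / 247353029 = 102710.27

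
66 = 66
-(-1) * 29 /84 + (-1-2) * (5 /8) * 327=-102947 /168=-612.78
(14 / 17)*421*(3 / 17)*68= 70728 / 17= 4160.47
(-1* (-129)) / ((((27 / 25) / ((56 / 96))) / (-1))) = -7525 / 108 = -69.68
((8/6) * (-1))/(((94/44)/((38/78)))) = -0.30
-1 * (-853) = 853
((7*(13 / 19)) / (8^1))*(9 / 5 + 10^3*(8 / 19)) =3655561 / 14440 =253.16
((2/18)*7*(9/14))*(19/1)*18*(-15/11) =-2565/11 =-233.18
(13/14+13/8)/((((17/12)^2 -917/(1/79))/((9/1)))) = -23166/73020521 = -0.00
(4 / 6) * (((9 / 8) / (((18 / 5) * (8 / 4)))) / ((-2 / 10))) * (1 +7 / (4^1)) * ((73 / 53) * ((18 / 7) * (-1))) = 60225 / 11872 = 5.07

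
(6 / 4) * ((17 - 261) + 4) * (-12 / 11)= 4320 / 11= 392.73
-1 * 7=-7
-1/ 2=-0.50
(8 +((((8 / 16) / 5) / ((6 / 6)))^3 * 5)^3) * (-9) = -576000009 / 8000000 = -72.00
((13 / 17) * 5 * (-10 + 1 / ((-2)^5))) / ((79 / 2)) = -20865 / 21488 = -0.97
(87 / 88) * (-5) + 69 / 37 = -10023 / 3256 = -3.08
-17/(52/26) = -8.50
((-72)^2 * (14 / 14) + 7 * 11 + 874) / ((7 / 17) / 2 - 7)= -69530 / 77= -902.99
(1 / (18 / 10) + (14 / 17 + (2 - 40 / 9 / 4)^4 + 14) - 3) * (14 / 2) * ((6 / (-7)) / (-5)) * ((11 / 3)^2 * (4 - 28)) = -2807893088 / 557685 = -5034.91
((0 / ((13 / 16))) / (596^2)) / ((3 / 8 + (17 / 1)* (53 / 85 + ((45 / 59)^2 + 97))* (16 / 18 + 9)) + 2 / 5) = 0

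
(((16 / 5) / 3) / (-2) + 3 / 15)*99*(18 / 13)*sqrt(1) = -594 / 13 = -45.69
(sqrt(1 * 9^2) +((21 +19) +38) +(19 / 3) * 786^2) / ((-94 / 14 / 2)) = -54779130 / 47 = -1165513.40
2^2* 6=24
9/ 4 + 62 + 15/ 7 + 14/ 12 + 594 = 55571/ 84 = 661.56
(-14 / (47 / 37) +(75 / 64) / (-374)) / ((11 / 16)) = -12402373 / 773432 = -16.04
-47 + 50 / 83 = -3851 / 83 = -46.40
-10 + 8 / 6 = -26 / 3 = -8.67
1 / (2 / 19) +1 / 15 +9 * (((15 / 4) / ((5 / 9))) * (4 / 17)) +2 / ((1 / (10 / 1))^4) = 10212169 / 510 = 20023.86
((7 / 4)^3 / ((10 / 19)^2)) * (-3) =-371469 / 6400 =-58.04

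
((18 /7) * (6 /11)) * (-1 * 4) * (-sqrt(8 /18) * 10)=2880 /77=37.40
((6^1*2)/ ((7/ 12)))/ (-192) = -3/ 28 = -0.11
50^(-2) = 0.00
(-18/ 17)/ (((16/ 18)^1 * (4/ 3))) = -243/ 272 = -0.89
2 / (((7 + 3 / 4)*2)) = 4 / 31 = 0.13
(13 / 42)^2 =169 / 1764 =0.10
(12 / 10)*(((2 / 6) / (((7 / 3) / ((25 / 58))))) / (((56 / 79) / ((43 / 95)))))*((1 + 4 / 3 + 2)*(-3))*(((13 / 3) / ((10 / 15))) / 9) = -574093 / 1295952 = -0.44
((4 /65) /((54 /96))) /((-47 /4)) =-0.01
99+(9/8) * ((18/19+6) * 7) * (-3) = -65.13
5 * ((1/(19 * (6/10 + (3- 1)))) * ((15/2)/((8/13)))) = 375/304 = 1.23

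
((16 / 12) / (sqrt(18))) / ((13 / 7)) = 0.17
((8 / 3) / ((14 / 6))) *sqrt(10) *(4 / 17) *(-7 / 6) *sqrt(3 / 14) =-0.46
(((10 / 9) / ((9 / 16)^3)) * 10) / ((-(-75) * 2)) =8192 / 19683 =0.42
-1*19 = -19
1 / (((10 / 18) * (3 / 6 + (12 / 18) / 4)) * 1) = 27 / 10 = 2.70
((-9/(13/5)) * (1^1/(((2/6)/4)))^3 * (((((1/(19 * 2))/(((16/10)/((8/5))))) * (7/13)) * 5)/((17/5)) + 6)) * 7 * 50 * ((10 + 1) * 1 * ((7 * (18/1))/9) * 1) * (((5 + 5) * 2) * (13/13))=-38822958146.08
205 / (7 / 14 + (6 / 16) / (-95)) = 155800 / 377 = 413.26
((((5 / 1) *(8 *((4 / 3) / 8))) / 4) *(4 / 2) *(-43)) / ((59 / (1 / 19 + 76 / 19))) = -9.85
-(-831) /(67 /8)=99.22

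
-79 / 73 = -1.08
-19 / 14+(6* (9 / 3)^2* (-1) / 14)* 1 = -73 / 14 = -5.21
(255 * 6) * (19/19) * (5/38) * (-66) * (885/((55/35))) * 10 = -74829078.95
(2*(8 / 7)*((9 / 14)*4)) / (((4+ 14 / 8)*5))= 1152 / 5635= 0.20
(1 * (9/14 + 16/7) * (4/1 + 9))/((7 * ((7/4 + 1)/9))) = 9594/539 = 17.80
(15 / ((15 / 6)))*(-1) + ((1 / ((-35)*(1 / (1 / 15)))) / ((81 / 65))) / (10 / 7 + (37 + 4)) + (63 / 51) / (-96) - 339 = -67727799457 / 196305120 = -345.01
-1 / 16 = -0.06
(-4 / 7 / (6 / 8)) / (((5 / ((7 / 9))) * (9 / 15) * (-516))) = 4 / 10449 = 0.00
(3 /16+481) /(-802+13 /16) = -7699 /12819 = -0.60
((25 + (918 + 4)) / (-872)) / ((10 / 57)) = -53979 / 8720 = -6.19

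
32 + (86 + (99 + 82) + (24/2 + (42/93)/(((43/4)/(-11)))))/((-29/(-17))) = 195.28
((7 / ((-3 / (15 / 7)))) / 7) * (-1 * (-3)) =-15 / 7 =-2.14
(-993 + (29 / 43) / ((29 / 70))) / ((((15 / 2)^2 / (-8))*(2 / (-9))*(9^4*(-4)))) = 170516 / 7053075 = 0.02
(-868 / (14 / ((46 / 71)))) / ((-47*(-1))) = -2852 / 3337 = -0.85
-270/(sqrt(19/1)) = -270 * sqrt(19)/19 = -61.94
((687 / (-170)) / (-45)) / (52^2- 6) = 229 / 6879900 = 0.00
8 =8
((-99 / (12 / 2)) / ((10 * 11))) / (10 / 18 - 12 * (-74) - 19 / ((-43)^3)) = -2146689 / 12716353000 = -0.00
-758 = -758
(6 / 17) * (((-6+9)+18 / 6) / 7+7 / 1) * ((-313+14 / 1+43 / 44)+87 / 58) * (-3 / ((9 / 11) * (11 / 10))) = 326175 / 119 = 2740.97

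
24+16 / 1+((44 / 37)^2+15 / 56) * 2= 1662231 / 38332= 43.36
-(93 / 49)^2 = -3.60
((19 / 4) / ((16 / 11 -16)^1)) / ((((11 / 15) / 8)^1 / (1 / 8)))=-0.45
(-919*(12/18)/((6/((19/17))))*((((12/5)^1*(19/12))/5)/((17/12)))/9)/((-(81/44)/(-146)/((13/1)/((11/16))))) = -161197716992/15801075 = -10201.69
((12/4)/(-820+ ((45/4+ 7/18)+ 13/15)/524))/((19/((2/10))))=-56592/1469462831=-0.00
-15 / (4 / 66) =-247.50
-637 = -637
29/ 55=0.53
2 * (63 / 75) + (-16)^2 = 6442 / 25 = 257.68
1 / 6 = 0.17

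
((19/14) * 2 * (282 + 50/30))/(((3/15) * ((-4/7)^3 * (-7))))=565915/192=2947.47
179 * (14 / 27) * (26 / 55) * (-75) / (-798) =4.12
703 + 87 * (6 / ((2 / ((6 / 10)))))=4298 / 5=859.60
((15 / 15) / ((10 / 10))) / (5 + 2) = 1 / 7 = 0.14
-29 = -29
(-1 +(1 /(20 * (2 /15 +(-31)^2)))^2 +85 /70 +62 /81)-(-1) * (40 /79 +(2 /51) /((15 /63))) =1.65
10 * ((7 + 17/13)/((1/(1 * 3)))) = 3240/13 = 249.23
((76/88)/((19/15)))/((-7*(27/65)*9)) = -0.03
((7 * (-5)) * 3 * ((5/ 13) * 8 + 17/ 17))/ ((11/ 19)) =-739.41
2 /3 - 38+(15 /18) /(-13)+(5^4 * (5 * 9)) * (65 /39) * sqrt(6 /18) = -2917 /78+15625 * sqrt(3) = 27025.90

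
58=58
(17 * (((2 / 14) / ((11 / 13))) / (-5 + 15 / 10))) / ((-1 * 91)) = 34 / 3773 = 0.01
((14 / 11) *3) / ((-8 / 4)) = -21 / 11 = -1.91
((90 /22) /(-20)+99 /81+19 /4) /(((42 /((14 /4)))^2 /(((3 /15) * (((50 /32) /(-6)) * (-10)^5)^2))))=697021484375 /128304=5432577.97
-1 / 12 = -0.08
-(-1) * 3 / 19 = 0.16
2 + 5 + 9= 16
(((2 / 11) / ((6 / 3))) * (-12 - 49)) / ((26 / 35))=-2135 / 286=-7.47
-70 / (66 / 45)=-525 / 11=-47.73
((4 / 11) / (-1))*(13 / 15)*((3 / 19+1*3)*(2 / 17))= -416 / 3553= -0.12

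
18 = 18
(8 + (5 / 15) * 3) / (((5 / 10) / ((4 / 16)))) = 9 / 2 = 4.50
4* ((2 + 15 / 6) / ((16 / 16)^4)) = 18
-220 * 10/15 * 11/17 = -4840/51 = -94.90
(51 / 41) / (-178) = -51 / 7298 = -0.01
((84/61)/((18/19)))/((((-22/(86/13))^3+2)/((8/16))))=-10574431/506030319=-0.02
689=689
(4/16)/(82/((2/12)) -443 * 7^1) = -1/10436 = -0.00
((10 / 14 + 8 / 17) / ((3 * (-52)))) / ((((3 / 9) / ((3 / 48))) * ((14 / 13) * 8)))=-141 / 852992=-0.00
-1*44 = -44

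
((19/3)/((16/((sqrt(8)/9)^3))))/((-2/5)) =-95 * sqrt(2)/4374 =-0.03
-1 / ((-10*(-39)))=-1 / 390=-0.00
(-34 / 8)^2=289 / 16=18.06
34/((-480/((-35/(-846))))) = -119/40608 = -0.00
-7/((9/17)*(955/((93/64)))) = -3689/183360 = -0.02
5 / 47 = 0.11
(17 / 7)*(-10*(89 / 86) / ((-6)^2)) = -7565 / 10836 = -0.70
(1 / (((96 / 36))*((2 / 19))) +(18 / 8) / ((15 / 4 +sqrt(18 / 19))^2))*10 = 59013525 / 1569992 -30400*sqrt(38) / 196249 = 36.63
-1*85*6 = -510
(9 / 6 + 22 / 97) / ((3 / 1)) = 335 / 582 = 0.58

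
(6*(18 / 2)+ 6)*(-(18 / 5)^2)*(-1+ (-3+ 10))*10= -46656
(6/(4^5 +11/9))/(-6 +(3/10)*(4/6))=-270/267583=-0.00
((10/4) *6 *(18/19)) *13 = 3510/19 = 184.74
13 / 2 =6.50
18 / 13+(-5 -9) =-164 / 13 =-12.62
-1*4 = -4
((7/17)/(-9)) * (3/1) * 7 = -49/51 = -0.96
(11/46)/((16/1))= 11/736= 0.01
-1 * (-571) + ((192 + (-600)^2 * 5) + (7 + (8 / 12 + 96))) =5402600 / 3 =1800866.67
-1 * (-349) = 349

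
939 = 939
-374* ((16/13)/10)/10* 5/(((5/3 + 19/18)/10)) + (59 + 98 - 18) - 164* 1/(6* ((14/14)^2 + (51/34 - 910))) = 188975183/3468465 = 54.48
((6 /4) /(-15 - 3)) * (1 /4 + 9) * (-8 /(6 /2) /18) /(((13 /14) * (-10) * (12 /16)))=-0.02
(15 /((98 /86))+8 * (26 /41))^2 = 1342269769 /4036081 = 332.57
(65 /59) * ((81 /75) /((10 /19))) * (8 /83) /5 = 26676 /612125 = 0.04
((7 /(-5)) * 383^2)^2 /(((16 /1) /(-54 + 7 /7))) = -139703425216.09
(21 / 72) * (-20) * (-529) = 18515 / 6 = 3085.83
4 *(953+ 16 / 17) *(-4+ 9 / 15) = -64868 / 5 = -12973.60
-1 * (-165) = 165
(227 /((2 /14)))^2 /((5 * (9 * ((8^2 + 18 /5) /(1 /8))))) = 2524921 /24336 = 103.75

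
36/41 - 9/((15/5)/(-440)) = 54156/41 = 1320.88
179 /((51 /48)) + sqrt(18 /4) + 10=3 * sqrt(2) /2 + 3034 /17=180.59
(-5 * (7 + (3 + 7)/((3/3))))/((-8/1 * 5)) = 17/8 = 2.12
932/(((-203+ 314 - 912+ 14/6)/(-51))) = 59.51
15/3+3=8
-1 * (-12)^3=1728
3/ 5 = 0.60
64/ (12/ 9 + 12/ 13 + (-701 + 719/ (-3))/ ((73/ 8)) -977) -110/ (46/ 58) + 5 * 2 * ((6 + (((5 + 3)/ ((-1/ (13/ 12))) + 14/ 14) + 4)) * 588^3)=111597176524643522/ 23525803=4743607541.24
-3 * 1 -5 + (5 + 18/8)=-3/4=-0.75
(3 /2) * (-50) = -75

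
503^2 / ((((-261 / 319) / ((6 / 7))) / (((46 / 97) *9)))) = -768135324 / 679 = -1131274.41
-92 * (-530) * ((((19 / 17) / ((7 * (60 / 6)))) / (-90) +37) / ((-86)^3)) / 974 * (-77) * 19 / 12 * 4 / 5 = 1009576201051 / 3554487646200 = 0.28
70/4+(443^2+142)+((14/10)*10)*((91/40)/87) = 196408.87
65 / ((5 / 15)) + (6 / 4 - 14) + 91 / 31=11497 / 62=185.44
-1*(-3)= 3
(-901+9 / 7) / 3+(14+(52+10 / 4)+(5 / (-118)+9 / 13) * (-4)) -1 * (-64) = -170.00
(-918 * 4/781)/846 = -204/36707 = -0.01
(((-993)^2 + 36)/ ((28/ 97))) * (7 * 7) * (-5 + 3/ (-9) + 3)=-1562287335/ 4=-390571833.75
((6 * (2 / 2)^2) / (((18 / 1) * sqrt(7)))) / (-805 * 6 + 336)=-sqrt(7) / 94374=-0.00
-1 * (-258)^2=-66564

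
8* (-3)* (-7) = 168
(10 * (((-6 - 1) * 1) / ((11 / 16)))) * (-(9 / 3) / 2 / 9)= 560 / 33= 16.97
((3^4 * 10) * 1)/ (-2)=-405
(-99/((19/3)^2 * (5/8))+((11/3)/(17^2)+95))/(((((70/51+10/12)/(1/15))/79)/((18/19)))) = 45032750464/218630625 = 205.98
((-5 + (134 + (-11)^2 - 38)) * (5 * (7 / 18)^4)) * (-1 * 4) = -636265 / 6561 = -96.98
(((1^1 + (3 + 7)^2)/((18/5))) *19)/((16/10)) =333.16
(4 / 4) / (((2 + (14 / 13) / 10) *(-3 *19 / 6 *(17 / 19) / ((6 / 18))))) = -130 / 6987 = -0.02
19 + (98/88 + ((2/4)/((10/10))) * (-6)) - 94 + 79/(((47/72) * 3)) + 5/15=-224663/6204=-36.21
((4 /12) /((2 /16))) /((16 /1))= 0.17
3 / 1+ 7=10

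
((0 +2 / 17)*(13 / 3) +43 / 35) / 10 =3103 / 17850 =0.17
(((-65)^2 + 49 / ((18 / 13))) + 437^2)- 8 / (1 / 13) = 3512257 / 18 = 195125.39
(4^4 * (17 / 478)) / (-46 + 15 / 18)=-13056 / 64769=-0.20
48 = 48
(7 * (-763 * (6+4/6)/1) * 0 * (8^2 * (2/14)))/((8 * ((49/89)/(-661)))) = 0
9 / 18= 1 / 2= 0.50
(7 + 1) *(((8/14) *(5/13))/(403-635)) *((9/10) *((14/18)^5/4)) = -2401/4946994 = -0.00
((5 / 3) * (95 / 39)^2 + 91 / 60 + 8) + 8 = 2501071 / 91260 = 27.41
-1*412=-412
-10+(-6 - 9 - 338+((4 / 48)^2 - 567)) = -133919 / 144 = -929.99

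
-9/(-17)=9/17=0.53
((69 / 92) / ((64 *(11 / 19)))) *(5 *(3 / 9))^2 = 475 / 8448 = 0.06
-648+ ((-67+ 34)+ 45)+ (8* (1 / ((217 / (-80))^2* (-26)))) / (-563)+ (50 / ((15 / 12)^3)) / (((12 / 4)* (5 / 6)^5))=-3310558498094084 / 5385068609375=-614.77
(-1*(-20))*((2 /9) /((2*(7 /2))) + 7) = 8860 /63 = 140.63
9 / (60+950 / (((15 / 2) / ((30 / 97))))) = 873 / 9620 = 0.09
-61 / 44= -1.39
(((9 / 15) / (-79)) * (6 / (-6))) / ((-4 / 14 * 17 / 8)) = -84 / 6715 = -0.01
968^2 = 937024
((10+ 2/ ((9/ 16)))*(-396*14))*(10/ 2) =-375760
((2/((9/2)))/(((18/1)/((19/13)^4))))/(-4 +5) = 260642/2313441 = 0.11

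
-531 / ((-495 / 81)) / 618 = 0.14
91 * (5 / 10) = 91 / 2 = 45.50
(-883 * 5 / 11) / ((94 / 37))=-163355 / 1034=-157.98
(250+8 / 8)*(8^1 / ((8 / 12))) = 3012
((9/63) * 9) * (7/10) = 9/10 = 0.90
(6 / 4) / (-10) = -3 / 20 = -0.15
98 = 98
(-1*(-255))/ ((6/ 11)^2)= 10285/ 12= 857.08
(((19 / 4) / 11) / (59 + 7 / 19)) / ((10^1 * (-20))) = -361 / 9926400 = -0.00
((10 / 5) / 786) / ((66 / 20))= 10 / 12969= 0.00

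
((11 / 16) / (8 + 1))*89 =979 / 144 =6.80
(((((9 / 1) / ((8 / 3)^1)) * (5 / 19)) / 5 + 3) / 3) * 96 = 1932 / 19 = 101.68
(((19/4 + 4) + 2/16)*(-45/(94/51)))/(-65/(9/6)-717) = 488835/1715312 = 0.28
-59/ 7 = -8.43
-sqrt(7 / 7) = -1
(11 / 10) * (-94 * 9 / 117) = -517 / 65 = -7.95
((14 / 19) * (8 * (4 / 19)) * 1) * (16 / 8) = 896 / 361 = 2.48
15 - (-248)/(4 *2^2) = 61/2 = 30.50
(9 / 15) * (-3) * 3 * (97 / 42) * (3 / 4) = -2619 / 280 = -9.35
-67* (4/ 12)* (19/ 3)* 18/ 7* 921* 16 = -37517856/ 7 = -5359693.71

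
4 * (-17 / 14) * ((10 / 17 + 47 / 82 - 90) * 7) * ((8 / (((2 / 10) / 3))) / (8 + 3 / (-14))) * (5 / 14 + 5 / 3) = 421059400 / 4469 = 94217.81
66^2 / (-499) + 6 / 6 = -3857 / 499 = -7.73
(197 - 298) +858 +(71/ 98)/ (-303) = 22478287/ 29694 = 757.00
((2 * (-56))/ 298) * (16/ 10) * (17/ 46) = -3808/ 17135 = -0.22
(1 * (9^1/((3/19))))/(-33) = -19/11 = -1.73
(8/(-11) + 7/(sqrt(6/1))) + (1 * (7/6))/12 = -499/792 + 7 * sqrt(6)/6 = 2.23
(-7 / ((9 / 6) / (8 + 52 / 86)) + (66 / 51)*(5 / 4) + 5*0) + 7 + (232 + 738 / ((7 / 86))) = 9267.32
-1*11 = -11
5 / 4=1.25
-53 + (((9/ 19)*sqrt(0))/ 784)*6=-53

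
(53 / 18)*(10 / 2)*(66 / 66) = 14.72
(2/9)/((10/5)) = 1/9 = 0.11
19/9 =2.11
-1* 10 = -10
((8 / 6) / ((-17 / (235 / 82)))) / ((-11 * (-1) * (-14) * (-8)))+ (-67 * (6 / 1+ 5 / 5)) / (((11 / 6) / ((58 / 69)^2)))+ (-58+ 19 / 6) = -53508457285 / 227127208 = -235.59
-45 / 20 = -9 / 4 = -2.25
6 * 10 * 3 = 180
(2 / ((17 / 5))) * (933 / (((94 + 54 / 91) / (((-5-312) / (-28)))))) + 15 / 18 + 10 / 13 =768046135 / 11414208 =67.29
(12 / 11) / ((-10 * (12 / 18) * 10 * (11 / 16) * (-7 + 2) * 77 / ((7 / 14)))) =36 / 1164625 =0.00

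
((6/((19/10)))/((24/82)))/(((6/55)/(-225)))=-845625/38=-22253.29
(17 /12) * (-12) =-17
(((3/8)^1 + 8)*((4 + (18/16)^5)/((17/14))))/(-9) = -89166749/20054016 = -4.45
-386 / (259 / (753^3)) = -164805701922 / 259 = -636315451.44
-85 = -85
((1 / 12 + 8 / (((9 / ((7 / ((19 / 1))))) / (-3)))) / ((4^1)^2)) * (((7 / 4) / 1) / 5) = -287 / 14592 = -0.02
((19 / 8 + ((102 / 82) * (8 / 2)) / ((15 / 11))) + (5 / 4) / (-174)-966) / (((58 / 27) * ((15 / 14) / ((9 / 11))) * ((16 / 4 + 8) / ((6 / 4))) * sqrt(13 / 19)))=-404490807 * sqrt(247) / 123269575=-51.57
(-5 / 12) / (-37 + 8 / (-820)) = 1025 / 91044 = 0.01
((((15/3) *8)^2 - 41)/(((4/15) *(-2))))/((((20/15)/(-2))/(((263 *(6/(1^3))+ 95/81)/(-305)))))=-199416367/8784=-22702.23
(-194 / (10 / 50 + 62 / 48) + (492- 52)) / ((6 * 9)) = 27740 / 4833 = 5.74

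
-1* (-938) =938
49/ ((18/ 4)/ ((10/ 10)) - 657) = -98/ 1305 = -0.08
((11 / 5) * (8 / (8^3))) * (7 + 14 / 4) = 231 / 640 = 0.36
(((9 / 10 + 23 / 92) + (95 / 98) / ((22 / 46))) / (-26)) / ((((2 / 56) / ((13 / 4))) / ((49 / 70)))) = -7.78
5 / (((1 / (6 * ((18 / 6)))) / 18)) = 1620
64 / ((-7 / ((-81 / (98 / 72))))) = 186624 / 343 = 544.09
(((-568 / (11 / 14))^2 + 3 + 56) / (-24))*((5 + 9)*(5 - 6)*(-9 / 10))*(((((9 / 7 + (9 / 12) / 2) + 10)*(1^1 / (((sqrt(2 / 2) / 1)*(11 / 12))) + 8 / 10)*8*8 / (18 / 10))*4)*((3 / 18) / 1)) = -143412734.85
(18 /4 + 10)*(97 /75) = 2813 /150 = 18.75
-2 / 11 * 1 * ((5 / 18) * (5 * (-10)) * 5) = 1250 / 99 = 12.63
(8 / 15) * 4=2.13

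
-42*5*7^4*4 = -2016840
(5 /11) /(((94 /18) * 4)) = 0.02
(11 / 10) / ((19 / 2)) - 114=-113.88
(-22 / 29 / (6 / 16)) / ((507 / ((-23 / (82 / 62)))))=125488 / 1808469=0.07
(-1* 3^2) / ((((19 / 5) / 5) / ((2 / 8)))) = -225 / 76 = -2.96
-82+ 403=321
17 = 17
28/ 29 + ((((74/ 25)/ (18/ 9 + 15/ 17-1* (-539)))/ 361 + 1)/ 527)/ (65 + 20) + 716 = 716.97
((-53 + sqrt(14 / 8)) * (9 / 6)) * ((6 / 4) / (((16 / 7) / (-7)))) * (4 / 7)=3339 / 16 - 63 * sqrt(7) / 32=203.48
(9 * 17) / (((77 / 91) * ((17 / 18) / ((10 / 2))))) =957.27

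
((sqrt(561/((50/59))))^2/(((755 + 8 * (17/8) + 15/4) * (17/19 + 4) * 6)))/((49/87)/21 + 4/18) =628881/5390125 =0.12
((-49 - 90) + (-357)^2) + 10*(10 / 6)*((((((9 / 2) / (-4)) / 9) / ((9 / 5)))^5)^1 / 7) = 2586510819086035 / 20316635136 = 127310.00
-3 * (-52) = 156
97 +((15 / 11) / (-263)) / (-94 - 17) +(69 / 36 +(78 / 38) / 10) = 12095531659 / 122026740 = 99.12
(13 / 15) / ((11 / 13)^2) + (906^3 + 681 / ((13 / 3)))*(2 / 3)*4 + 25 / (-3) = 46792192734776 / 23595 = 1983140187.95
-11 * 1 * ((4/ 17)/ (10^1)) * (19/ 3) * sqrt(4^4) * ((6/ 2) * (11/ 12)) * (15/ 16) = -2299/ 34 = -67.62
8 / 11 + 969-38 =931.73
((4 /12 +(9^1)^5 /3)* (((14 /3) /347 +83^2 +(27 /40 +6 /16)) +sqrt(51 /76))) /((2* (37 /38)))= 29525* sqrt(969) /111 +16094498520595 /231102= 69650682.55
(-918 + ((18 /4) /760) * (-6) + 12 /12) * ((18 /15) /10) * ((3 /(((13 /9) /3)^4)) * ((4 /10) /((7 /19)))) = -3333475895643 /499817500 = -6669.39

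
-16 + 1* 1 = -15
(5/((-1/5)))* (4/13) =-100/13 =-7.69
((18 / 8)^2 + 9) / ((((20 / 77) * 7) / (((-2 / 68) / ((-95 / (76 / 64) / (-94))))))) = -4653 / 17408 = -0.27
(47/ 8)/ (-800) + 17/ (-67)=-111949/ 428800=-0.26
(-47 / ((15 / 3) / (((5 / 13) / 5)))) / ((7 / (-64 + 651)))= -27589 / 455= -60.64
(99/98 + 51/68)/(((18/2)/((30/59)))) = 0.10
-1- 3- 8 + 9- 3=-6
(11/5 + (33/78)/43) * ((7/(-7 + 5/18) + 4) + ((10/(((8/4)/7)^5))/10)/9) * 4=2399571373/4427280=542.00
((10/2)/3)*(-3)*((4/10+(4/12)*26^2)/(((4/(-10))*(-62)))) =-8465/186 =-45.51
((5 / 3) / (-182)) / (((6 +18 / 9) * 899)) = -5 / 3926832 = -0.00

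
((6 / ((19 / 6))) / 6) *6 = 36 / 19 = 1.89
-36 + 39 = 3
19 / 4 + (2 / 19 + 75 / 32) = 4377 / 608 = 7.20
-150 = -150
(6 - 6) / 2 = 0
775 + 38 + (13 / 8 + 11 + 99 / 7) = 47027 / 56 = 839.77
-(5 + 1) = -6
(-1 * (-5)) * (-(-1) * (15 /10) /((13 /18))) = 135 /13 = 10.38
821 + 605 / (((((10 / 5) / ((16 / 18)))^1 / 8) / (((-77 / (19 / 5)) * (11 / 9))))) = -80726081 / 1539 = -52453.59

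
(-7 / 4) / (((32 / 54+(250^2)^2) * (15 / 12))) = -27 / 75334821440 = -0.00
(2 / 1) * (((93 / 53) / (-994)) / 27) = -31 / 237069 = -0.00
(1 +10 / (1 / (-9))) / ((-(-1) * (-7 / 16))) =1424 / 7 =203.43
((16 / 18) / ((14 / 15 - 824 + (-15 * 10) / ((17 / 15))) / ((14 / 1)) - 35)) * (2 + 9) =-52360 / 552873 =-0.09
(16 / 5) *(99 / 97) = 1584 / 485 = 3.27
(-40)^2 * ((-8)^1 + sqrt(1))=-11200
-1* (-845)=845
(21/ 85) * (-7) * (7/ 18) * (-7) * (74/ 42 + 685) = 2473373/ 765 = 3233.17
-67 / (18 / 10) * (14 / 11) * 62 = -290780 / 99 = -2937.17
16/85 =0.19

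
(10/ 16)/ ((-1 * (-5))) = 1/ 8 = 0.12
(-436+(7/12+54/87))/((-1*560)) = 151309/194880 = 0.78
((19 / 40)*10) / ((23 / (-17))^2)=5491 / 2116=2.59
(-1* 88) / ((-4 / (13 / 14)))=20.43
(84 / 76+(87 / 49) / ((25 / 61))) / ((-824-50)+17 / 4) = -506232 / 80973725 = -0.01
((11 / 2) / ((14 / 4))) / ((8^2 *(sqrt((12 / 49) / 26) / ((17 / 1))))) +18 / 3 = 187 *sqrt(78) / 384 +6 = 10.30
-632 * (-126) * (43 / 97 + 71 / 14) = 42597432 / 97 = 439148.78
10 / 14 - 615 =-614.29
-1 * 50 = -50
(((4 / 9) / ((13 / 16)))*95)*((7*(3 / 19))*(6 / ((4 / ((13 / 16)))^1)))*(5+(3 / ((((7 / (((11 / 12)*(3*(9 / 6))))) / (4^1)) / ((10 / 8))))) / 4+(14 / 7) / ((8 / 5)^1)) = 9475 / 16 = 592.19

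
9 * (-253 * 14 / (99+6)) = -1518 / 5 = -303.60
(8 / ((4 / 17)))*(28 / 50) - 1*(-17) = 901 / 25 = 36.04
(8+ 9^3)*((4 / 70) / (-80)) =-737 / 1400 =-0.53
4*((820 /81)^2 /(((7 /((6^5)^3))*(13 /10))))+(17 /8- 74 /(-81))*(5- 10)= 1248997071125632105 /58968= 21180929845435.36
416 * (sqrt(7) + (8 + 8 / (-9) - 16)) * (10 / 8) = -41600 / 9 + 520 * sqrt(7) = -3246.43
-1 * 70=-70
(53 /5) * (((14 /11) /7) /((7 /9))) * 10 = 1908 /77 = 24.78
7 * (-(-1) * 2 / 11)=14 / 11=1.27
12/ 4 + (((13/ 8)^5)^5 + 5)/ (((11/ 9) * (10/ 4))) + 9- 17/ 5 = 61138.77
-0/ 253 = 0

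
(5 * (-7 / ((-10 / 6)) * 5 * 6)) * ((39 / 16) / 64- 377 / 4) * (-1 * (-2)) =-30388995 / 256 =-118707.01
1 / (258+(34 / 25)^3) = 15625 / 4070554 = 0.00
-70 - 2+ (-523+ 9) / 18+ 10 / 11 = -9865 / 99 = -99.65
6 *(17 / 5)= 102 / 5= 20.40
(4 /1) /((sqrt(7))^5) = 4 *sqrt(7) /343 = 0.03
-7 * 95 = -665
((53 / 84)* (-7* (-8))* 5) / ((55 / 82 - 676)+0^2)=-43460 / 166131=-0.26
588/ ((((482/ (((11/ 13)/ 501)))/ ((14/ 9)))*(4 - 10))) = -7546/ 14126697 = -0.00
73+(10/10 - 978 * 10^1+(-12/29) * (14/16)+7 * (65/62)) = -8719422/899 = -9699.02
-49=-49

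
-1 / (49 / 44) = -44 / 49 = -0.90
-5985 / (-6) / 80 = 399 / 32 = 12.47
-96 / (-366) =0.26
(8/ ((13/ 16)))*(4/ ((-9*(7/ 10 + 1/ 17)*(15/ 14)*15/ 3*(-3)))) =243712/ 679185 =0.36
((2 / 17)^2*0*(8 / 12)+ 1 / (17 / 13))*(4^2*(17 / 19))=208 / 19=10.95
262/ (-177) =-262/ 177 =-1.48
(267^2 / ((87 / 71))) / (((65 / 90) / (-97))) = -2945804058 / 377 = -7813803.87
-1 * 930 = -930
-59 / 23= -2.57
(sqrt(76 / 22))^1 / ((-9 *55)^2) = 0.00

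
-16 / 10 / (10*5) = -4 / 125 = -0.03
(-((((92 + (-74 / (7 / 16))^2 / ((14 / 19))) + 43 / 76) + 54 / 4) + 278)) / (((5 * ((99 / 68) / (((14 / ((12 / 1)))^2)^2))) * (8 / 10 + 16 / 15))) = -17376581603 / 3250368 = -5346.04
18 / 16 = 9 / 8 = 1.12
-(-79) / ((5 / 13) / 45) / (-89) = -9243 / 89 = -103.85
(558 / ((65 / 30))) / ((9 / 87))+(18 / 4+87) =67107 / 26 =2581.04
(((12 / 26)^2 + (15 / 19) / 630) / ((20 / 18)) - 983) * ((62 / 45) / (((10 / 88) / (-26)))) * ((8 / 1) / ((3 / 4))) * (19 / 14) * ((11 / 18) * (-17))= -901535048414176 / 19348875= -46593667.51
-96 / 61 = -1.57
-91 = -91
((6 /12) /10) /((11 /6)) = 3 /110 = 0.03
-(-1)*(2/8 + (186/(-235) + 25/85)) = -3953/15980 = -0.25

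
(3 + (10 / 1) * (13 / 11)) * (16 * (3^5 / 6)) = 105624 / 11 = 9602.18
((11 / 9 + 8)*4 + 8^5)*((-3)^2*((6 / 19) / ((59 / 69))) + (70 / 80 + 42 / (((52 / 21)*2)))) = 109110151207 / 262314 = 415952.45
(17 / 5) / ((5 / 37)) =629 / 25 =25.16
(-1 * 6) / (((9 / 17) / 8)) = -272 / 3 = -90.67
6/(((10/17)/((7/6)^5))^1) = 285719/12960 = 22.05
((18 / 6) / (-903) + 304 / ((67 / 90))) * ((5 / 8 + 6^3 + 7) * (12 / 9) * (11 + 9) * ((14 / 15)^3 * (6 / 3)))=23101248629536 / 5834025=3959744.54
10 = 10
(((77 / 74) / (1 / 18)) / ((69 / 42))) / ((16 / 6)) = 14553 / 3404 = 4.28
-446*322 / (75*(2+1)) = -143612 / 225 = -638.28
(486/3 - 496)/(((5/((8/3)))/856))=-2287232/15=-152482.13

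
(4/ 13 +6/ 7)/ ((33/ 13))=106/ 231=0.46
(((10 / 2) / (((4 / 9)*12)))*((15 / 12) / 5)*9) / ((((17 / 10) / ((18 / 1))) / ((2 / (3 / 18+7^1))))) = 18225 / 2924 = 6.23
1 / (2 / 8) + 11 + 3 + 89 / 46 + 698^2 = 22412301 / 46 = 487223.93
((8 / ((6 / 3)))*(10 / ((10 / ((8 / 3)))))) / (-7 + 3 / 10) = -320 / 201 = -1.59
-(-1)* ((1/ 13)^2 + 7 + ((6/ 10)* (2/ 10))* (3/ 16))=7.03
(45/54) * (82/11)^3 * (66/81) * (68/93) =205.67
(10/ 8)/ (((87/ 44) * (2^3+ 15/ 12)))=220/ 3219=0.07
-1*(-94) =94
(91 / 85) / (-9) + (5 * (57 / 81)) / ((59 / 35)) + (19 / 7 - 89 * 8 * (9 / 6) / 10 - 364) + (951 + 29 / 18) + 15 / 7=926293661 / 1895670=488.64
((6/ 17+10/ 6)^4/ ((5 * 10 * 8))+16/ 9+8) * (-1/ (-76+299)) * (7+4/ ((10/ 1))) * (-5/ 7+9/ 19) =1966328272394/ 25081137057375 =0.08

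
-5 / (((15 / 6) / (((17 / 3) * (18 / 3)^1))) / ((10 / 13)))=-680 / 13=-52.31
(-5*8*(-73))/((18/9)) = 1460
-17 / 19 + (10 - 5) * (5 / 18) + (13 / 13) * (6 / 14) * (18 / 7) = 26749 / 16758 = 1.60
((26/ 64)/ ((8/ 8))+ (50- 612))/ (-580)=17971/ 18560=0.97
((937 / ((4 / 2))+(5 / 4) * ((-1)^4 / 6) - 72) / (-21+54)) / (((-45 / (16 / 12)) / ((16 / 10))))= -38084 / 66825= -0.57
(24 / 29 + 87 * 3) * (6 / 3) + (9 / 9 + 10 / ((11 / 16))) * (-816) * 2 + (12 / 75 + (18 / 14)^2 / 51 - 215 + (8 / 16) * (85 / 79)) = -26304354318761 / 1049621650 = -25060.80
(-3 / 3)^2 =1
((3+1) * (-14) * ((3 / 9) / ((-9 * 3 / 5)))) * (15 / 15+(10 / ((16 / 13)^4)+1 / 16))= 2072245 / 110592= 18.74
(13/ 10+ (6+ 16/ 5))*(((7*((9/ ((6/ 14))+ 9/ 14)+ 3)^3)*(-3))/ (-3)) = 123190875/ 112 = 1099918.53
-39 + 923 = 884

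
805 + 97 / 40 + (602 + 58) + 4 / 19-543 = 702723 / 760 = 924.64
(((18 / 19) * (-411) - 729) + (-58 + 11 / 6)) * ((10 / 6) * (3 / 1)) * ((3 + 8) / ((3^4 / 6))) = -7364335 / 1539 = -4785.14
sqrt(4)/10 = 1/5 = 0.20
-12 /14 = -6 /7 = -0.86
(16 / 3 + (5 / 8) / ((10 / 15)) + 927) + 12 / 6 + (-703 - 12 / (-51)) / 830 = 316433387 / 338640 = 934.42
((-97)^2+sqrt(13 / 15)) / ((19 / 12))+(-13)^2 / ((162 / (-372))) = 4 * sqrt(195) / 95+2849434 / 513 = 5555.04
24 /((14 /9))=108 /7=15.43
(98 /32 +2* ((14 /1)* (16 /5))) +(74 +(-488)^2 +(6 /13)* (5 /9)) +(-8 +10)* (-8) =743480147 /3120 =238294.92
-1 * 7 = -7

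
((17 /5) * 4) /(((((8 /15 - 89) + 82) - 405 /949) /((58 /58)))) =-48399 /24532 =-1.97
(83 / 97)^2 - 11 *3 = -303608 / 9409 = -32.27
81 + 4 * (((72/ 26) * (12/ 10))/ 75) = 131913/ 1625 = 81.18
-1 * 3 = -3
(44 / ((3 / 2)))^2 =7744 / 9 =860.44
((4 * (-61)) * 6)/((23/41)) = -2609.74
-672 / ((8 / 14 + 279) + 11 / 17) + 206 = 3394654 / 16673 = 203.60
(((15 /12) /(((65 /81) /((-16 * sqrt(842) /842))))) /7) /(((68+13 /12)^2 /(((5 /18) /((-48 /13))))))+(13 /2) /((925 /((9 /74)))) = 135 * sqrt(842) /2025299227+117 /136900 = 0.00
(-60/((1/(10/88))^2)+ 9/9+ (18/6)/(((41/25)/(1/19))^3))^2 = 2657419372444881649801/52349853339913507532176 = 0.05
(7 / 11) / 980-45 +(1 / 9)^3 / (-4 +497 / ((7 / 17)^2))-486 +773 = 5567086055239 / 23004426060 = 242.00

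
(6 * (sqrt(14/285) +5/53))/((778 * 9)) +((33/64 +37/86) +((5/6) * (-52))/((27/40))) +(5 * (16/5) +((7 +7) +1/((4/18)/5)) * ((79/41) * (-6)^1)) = -88415001239189/188426844864 +sqrt(3990)/332595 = -469.23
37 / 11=3.36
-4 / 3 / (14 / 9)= -6 / 7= -0.86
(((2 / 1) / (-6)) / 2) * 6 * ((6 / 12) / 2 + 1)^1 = -5 / 4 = -1.25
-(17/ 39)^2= -289/ 1521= -0.19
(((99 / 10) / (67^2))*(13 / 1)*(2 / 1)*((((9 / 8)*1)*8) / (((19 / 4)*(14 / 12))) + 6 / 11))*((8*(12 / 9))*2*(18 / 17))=142601472 / 50748145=2.81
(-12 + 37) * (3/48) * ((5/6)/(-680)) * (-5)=125/13056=0.01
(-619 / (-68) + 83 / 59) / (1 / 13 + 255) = 548145 / 13303792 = 0.04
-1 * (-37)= 37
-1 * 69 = -69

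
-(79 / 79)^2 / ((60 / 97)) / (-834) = 97 / 50040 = 0.00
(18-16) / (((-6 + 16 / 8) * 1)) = -1 / 2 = -0.50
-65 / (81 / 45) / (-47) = 325 / 423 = 0.77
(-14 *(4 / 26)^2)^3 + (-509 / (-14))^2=1250500081793 / 946054564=1321.81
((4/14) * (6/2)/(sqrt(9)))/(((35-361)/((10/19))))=-10/21679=-0.00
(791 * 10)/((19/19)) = 7910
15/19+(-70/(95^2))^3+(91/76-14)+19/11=-2661497033361/258752345500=-10.29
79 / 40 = 1.98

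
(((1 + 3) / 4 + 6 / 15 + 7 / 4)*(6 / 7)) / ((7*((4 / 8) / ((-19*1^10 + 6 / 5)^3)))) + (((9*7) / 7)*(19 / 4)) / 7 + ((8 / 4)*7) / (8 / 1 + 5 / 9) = -836012547 / 192500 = -4342.92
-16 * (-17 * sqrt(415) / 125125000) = 34 * sqrt(415) / 15640625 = 0.00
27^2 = 729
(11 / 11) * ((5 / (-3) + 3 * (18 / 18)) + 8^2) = 196 / 3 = 65.33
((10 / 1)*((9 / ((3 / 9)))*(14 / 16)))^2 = 893025 / 16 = 55814.06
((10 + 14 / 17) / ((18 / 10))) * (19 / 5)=3496 / 153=22.85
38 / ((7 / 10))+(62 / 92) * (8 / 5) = 44568 / 805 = 55.36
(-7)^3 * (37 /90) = -12691 /90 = -141.01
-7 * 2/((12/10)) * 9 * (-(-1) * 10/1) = -1050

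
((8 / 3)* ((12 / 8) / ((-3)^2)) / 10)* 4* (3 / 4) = 2 / 15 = 0.13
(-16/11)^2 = 256/121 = 2.12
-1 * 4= -4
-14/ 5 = -2.80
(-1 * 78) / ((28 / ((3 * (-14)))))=117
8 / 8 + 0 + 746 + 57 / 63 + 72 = 17218 / 21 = 819.90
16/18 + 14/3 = 50/9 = 5.56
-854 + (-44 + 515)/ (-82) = -70499/ 82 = -859.74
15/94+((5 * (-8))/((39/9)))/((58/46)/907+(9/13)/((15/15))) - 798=-7172098851/8841922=-811.15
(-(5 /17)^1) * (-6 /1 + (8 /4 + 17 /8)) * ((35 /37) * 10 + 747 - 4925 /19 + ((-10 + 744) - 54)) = 31035225 /47804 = 649.22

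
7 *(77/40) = 13.48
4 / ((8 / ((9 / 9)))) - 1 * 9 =-17 / 2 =-8.50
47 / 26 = 1.81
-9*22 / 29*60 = -11880 / 29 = -409.66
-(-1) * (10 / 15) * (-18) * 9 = -108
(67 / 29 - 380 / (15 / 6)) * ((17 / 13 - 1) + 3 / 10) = -342939 / 3770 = -90.97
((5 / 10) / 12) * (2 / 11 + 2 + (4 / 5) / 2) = 71 / 660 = 0.11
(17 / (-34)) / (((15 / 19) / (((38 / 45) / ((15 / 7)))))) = -2527 / 10125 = -0.25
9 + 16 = 25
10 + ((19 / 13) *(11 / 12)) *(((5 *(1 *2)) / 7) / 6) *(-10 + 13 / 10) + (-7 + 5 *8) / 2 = 51815 / 2184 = 23.72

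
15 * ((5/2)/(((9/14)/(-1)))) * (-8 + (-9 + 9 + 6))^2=-700/3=-233.33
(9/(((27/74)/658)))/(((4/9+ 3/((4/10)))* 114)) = 48692/2717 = 17.92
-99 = -99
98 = 98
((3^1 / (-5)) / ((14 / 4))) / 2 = -3 / 35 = -0.09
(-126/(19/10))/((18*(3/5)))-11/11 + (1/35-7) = -28153/1995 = -14.11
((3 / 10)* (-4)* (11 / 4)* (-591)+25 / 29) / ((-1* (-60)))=32.52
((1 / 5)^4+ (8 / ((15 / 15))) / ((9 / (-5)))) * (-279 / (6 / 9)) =2324163 / 1250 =1859.33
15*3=45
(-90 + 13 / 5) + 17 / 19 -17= -9833 / 95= -103.51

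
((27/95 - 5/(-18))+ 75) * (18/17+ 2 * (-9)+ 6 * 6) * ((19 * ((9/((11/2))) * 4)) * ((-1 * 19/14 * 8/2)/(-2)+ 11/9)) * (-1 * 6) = -27686299392/6545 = -4230145.06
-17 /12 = -1.42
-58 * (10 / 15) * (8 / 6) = -464 / 9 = -51.56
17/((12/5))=7.08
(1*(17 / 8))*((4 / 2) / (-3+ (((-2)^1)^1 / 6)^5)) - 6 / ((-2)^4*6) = -8627 / 5840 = -1.48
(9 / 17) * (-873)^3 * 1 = -5988047553 / 17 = -352238091.35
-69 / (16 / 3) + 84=1137 / 16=71.06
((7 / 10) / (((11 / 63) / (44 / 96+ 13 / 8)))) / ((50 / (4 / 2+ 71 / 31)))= 19551 / 27280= 0.72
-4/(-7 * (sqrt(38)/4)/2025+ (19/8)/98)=-211.56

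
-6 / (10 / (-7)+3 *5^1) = -42 / 95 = -0.44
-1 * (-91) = 91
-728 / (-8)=91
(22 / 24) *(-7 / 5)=-77 / 60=-1.28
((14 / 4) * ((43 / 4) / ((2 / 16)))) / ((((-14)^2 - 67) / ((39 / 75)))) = 91 / 75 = 1.21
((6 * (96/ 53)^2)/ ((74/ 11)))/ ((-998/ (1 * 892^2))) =-120991850496/ 51862567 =-2332.93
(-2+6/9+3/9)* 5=-5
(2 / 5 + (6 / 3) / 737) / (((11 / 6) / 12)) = 106848 / 40535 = 2.64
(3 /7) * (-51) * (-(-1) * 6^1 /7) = -18.73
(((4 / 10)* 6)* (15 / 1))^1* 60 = 2160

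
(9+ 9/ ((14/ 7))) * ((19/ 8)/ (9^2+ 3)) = 171/ 448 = 0.38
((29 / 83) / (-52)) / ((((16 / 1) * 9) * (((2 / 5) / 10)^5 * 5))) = -56640625 / 621504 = -91.13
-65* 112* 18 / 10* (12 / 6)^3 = -104832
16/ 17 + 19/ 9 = 467/ 153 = 3.05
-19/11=-1.73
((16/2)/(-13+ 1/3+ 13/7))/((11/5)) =-840/2497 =-0.34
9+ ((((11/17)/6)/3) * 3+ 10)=1949/102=19.11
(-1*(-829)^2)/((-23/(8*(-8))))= -43983424/23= -1912322.78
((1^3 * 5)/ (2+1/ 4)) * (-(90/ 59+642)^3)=-121629983784960/ 205379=-592222105.40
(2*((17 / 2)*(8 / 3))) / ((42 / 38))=2584 / 63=41.02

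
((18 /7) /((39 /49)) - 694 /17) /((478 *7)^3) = -2077 /2069712831914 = -0.00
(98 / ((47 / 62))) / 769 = 6076 / 36143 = 0.17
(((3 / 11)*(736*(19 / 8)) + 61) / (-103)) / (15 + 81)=-5915 / 108768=-0.05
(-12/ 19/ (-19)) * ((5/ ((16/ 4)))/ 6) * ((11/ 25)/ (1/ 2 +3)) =11/ 12635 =0.00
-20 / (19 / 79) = -1580 / 19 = -83.16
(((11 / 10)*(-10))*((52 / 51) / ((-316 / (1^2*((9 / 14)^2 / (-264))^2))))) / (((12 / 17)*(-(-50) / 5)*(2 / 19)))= 20007 / 170923540480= 0.00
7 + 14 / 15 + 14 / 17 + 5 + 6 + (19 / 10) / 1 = 2209 / 102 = 21.66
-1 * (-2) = 2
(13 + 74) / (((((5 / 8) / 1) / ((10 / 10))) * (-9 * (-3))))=5.16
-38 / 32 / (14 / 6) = -57 / 112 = -0.51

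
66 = 66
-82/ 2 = -41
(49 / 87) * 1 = 49 / 87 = 0.56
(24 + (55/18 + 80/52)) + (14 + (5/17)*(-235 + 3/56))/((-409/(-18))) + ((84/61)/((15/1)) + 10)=251914590989/6947298540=36.26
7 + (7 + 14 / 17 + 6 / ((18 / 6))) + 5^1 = 371 / 17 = 21.82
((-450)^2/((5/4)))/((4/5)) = 202500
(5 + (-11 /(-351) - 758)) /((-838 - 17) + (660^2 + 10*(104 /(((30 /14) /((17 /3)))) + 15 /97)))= -3662332 /2127921783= -0.00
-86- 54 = -140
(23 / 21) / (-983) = -23 / 20643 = -0.00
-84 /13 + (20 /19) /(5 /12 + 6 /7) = -148932 /26429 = -5.64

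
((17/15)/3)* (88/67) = 1496/3015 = 0.50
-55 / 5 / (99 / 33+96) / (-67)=1 / 603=0.00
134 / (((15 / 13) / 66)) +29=38469 / 5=7693.80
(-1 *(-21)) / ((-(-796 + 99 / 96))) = 672 / 25439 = 0.03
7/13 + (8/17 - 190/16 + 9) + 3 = 2005/1768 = 1.13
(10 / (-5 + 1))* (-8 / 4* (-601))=-3005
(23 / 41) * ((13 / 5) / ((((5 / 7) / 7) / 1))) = 14651 / 1025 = 14.29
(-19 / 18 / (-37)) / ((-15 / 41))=-779 / 9990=-0.08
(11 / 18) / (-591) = -11 / 10638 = -0.00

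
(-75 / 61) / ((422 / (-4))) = 150 / 12871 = 0.01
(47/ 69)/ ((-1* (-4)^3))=47/ 4416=0.01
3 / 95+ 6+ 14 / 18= 5822 / 855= 6.81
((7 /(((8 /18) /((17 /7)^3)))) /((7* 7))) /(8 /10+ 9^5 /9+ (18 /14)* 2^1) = 221085 /315221116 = 0.00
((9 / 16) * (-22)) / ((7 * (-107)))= 99 / 5992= 0.02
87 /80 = 1.09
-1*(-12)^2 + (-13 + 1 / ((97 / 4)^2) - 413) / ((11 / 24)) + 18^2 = -77567412 / 103499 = -749.45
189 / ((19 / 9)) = 1701 / 19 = 89.53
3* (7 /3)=7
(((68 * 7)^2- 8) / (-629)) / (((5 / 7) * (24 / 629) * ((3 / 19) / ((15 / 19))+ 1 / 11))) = -2180717 / 48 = -45431.60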